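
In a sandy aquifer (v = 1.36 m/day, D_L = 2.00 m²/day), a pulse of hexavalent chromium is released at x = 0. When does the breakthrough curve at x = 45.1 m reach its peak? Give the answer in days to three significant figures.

32.1 days

For the 1D instantaneous-source solution, setting ∂C/∂t = 0 at fixed x gives v²t² + 2Dt − x² = 0, so t = (√(D² + v²x²) − D)/v².
√(D² + v²x²) = √(2.00² + 1.36² × 45.1²) = 61.37; v² = 1.8496.
t = (61.37 − 2.00)/1.8496 = 32.1 days (vs. the pure-advection estimate x/v = 33.2 d).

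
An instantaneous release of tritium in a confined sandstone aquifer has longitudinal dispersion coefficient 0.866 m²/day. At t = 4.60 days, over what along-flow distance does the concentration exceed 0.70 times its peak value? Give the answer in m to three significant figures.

4.77 m

The plume is Gaussian with σ = √(2Dt) = √(2 × 0.866 × 4.60) = 2.823 m.
C/C_peak = exp(−Δx²/(2σ²)) = 0.70 ⇒ Δx = σ·√(−2 ln 0.70) = 2.823 × 0.8446 = 2.384 m.
Width = 2Δx = 4.77 m.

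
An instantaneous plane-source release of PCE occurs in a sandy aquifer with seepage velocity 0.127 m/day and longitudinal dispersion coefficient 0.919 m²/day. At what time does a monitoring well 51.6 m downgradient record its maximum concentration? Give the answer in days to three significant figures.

353 days

For the 1D instantaneous-source solution, setting ∂C/∂t = 0 at fixed x gives v²t² + 2Dt − x² = 0, so t = (√(D² + v²x²) − D)/v².
√(D² + v²x²) = √(0.919² + 0.127² × 51.6²) = 6.617; v² = 0.016129.
t = (6.617 − 0.919)/0.016129 = 353 days (vs. the pure-advection estimate x/v = 406 d).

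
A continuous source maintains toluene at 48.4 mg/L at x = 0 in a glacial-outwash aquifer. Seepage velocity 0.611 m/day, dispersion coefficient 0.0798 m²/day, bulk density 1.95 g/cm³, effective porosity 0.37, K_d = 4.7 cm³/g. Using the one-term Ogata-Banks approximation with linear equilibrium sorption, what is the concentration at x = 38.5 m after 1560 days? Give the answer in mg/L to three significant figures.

15.2 mg/L

Retardation factor R = 1 + ρ_b·K_d/n = 1 + 1.95 × 4.7/0.37 = 25.77.
Sorption retards both mechanisms: v_R = v/R = 0.02371 m/day, D_R = D/R = 0.003097 m²/day.
v_R·t = 0.02371 × 1560 = 36.9876 m; 2√(D_R t) = 4.396 m; argument = (38.5 − 36.9876)/4.396 = 0.3440.
C = C₀ × ½·erfc(0.3440) = 48.4 × 0.3133 = 15.2 mg/L.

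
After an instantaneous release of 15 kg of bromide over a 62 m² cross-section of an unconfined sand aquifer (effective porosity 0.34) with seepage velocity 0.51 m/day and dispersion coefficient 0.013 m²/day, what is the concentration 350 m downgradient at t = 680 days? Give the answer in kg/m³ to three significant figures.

For an instantaneous plane source, C(x,t) = M/(n_e·A·√(4πDt)) · exp(−(x−vt)²/(4Dt)), with n_e·A the pore (flow) area.
Plume center vt = 0.51 × 680 = 346.8 m, so the well at 350 m is 3.2 m downgradient of the peak.
√(4πDt) = 10.54 m, giving peak height M/(n_e·A·√(4πDt)) = 15/(0.34 × 62 × 10.54) = 0.06751 kg/m³.
(x−vt)²/(4Dt) = (3.2)²/(4 × 0.013 × 680) = 0.2896; exp(−0.2896) = 0.7486.
C = 0.06751 × 0.7486 = 0.0505 kg/m³.

0.0505 kg/m³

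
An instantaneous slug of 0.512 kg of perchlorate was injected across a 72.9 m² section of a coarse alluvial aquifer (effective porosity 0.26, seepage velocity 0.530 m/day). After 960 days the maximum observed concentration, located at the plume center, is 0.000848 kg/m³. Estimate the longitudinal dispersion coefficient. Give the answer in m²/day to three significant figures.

At the plume center C_max = M/(n_e·A·√(4πDt)), so D = M²/(4πt·(n_e·A·C_max)²).
n_e·A·C_max = 0.26 × 72.9 × 0.000848 = 0.01607 kg/m.
D = 0.512²/(4π × 960 × 0.01607²) = 0.0841 m²/day.

0.0841 m²/day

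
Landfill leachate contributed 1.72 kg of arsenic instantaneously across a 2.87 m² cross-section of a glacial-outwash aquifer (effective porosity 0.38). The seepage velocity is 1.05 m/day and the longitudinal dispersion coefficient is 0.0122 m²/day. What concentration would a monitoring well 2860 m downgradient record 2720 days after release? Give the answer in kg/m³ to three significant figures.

0.0685 kg/m³

For an instantaneous plane source, C(x,t) = M/(n_e·A·√(4πDt)) · exp(−(x−vt)²/(4Dt)), with n_e·A the pore (flow) area.
Plume center vt = 1.05 × 2720 = 2856 m, so the well at 2860 m is 4 m downgradient of the peak.
√(4πDt) = 20.42 m, giving peak height M/(n_e·A·√(4πDt)) = 1.72/(0.38 × 2.87 × 20.42) = 0.07723 kg/m³.
(x−vt)²/(4Dt) = (4)²/(4 × 0.0122 × 2720) = 0.1205; exp(−0.1205) = 0.8865.
C = 0.07723 × 0.8865 = 0.0685 kg/m³.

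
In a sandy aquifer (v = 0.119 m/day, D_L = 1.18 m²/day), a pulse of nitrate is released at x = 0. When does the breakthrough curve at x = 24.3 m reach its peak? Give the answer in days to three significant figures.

For the 1D instantaneous-source solution, setting ∂C/∂t = 0 at fixed x gives v²t² + 2Dt − x² = 0, so t = (√(D² + v²x²) − D)/v².
√(D² + v²x²) = √(1.18² + 0.119² × 24.3²) = 3.123; v² = 0.014161.
t = (3.123 − 1.18)/0.014161 = 137 days (vs. the pure-advection estimate x/v = 204 d).

137 days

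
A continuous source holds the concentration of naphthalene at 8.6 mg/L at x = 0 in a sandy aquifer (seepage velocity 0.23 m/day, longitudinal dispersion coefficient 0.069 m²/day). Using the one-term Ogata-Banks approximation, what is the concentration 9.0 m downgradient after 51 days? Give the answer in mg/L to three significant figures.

7.30 mg/L

For a continuous step input, C/C₀ ≈ ½·erfc((x−vt)/(2√(Dt))).
vt = 0.23 × 51 = 11.73 m and 2√(Dt) = 2√(0.069 × 51) = 3.752 m.
Argument (x−vt)/(2√(Dt)) = (9.0 − 11.73)/3.752 = -0.7276; ½·erfc(-0.7276) = 0.8483.
C = 8.6 × 0.8483 = 7.30 mg/L.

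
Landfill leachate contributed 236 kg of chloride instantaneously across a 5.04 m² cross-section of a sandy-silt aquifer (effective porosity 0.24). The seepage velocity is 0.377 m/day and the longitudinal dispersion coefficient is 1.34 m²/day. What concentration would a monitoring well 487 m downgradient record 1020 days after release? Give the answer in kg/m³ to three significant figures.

0.218 kg/m³

For an instantaneous plane source, C(x,t) = M/(n_e·A·√(4πDt)) · exp(−(x−vt)²/(4Dt)), with n_e·A the pore (flow) area.
Plume center vt = 0.377 × 1020 = 384.54 m, so the well at 487 m is 102.46 m downgradient of the peak.
√(4πDt) = 131.1 m, giving peak height M/(n_e·A·√(4πDt)) = 236/(0.24 × 5.04 × 131.1) = 1.488 kg/m³.
(x−vt)²/(4Dt) = (102.46)²/(4 × 1.34 × 1020) = 1.920; exp(−1.920) = 0.1466.
C = 1.488 × 0.1466 = 0.218 kg/m³.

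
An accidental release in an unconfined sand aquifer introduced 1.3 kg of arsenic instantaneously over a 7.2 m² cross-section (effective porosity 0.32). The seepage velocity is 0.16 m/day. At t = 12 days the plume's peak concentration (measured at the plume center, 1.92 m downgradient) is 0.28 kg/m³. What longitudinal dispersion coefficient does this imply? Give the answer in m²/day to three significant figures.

0.0269 m²/day

At the plume center C_max = M/(n_e·A·√(4πDt)), so D = M²/(4πt·(n_e·A·C_max)²).
n_e·A·C_max = 0.32 × 7.2 × 0.28 = 0.6451 kg/m.
D = 1.3²/(4π × 12 × 0.6451²) = 0.0269 m²/day.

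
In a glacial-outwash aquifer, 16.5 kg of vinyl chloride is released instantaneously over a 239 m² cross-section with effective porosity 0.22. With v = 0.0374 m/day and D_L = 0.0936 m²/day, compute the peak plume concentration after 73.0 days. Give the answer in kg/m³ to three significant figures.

The peak of an instantaneous 1D plume sits at x = vt; there the Gaussian factor is 1 and C_max = M/(n_e·A·√(4πDt)), where n_e·A is the pore area the mass is dissolved in.
√(4πDt) = √(4π × 0.0936 × 73.0) = 9.266 m, so C_max = 16.5/(0.22 × 239 × 9.266) = 0.0339 kg/m³.

0.0339 kg/m³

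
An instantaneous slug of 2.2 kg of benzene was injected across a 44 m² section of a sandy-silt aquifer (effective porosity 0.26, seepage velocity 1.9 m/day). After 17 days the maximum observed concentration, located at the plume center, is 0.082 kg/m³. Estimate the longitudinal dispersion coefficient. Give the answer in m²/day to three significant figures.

At the plume center C_max = M/(n_e·A·√(4πDt)), so D = M²/(4πt·(n_e·A·C_max)²).
n_e·A·C_max = 0.26 × 44 × 0.082 = 0.9381 kg/m.
D = 2.2²/(4π × 17 × 0.9381²) = 0.0257 m²/day.

0.0257 m²/day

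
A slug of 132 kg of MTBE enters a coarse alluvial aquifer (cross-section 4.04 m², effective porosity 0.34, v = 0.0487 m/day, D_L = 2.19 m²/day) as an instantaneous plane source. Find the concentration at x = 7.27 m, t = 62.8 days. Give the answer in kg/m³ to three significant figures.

For an instantaneous plane source, C(x,t) = M/(n_e·A·√(4πDt)) · exp(−(x−vt)²/(4Dt)), with n_e·A the pore (flow) area.
Plume center vt = 0.0487 × 62.8 = 3.05836 m, so the well at 7.27 m is 4.21164 m downgradient of the peak.
√(4πDt) = 41.57 m, giving peak height M/(n_e·A·√(4πDt)) = 132/(0.34 × 4.04 × 41.57) = 2.312 kg/m³.
(x−vt)²/(4Dt) = (4.21164)²/(4 × 2.19 × 62.8) = 0.03224; exp(−0.03224) = 0.9683.
C = 2.312 × 0.9683 = 2.24 kg/m³.

2.24 kg/m³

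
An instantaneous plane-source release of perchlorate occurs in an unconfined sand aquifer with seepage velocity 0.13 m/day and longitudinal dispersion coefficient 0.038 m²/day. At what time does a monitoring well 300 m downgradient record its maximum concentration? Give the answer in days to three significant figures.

2310 days

For the 1D instantaneous-source solution, setting ∂C/∂t = 0 at fixed x gives v²t² + 2Dt − x² = 0, so t = (√(D² + v²x²) − D)/v².
√(D² + v²x²) = √(0.038² + 0.13² × 300²) = 39.00; v² = 0.0169.
t = (39.00 − 0.038)/0.0169 = 2310 days (vs. the pure-advection estimate x/v = 2310 d).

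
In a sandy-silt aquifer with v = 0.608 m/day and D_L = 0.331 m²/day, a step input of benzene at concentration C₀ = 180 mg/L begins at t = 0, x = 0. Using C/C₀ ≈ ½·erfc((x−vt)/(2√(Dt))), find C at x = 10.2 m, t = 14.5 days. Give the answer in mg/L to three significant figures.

For a continuous step input, C/C₀ ≈ ½·erfc((x−vt)/(2√(Dt))).
vt = 0.608 × 14.5 = 8.816 m and 2√(Dt) = 2√(0.331 × 14.5) = 4.382 m.
Argument (x−vt)/(2√(Dt)) = (10.2 − 8.816)/4.382 = 0.3158; ½·erfc(0.3158) = 0.3276.
C = 180 × 0.3276 = 59.0 mg/L.

59.0 mg/L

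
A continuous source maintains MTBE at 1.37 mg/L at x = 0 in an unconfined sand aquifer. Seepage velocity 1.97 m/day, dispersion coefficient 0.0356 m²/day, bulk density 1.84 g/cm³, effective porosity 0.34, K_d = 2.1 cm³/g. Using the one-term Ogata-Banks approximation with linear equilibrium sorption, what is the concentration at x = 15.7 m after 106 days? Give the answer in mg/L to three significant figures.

1.28 mg/L

Retardation factor R = 1 + ρ_b·K_d/n = 1 + 1.84 × 2.1/0.34 = 12.36.
Sorption retards both mechanisms: v_R = v/R = 0.1594 m/day, D_R = D/R = 0.002880 m²/day.
v_R·t = 0.1594 × 106 = 16.8964 m; 2√(D_R t) = 1.105 m; argument = (15.7 − 16.8964)/1.105 = -1.083.
C = C₀ × ½·erfc(-1.083) = 1.37 × 0.9372 = 1.28 mg/L.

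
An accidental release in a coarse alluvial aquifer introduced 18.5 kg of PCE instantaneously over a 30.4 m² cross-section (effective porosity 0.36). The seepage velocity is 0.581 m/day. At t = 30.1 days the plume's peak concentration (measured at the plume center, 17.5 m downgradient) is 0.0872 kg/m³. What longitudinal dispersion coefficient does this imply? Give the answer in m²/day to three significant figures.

At the plume center C_max = M/(n_e·A·√(4πDt)), so D = M²/(4πt·(n_e·A·C_max)²).
n_e·A·C_max = 0.36 × 30.4 × 0.0872 = 0.9543 kg/m.
D = 18.5²/(4π × 30.1 × 0.9543²) = 0.994 m²/day.

0.994 m²/day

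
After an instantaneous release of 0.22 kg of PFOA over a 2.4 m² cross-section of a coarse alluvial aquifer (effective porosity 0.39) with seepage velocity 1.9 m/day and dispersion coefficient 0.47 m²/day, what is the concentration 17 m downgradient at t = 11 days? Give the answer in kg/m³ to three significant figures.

For an instantaneous plane source, C(x,t) = M/(n_e·A·√(4πDt)) · exp(−(x−vt)²/(4Dt)), with n_e·A the pore (flow) area.
Plume center vt = 1.9 × 11 = 20.9 m, so the well at 17 m is 3.9 m upgradient of the peak.
√(4πDt) = 8.060 m, giving peak height M/(n_e·A·√(4πDt)) = 0.22/(0.39 × 2.4 × 8.060) = 0.02916 kg/m³.
(x−vt)²/(4Dt) = (-3.9)²/(4 × 0.47 × 11) = 0.7355; exp(−0.7355) = 0.4793.
C = 0.02916 × 0.4793 = 0.0140 kg/m³.

0.0140 kg/m³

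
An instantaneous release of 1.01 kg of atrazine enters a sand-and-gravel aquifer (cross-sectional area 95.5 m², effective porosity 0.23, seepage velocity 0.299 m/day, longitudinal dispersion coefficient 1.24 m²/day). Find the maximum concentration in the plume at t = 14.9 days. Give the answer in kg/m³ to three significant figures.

The peak of an instantaneous 1D plume sits at x = vt; there the Gaussian factor is 1 and C_max = M/(n_e·A·√(4πDt)), where n_e·A is the pore area the mass is dissolved in.
√(4πDt) = √(4π × 1.24 × 14.9) = 15.24 m, so C_max = 1.01/(0.23 × 95.5 × 15.24) = 0.00302 kg/m³.

0.00302 kg/m³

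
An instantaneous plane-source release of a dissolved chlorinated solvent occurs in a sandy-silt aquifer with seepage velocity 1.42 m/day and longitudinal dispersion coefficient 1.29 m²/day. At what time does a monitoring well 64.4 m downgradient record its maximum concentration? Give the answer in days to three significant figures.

44.7 days

For the 1D instantaneous-source solution, setting ∂C/∂t = 0 at fixed x gives v²t² + 2Dt − x² = 0, so t = (√(D² + v²x²) − D)/v².
√(D² + v²x²) = √(1.29² + 1.42² × 64.4²) = 91.46; v² = 2.0164.
t = (91.46 − 1.29)/2.0164 = 44.7 days (vs. the pure-advection estimate x/v = 45.4 d).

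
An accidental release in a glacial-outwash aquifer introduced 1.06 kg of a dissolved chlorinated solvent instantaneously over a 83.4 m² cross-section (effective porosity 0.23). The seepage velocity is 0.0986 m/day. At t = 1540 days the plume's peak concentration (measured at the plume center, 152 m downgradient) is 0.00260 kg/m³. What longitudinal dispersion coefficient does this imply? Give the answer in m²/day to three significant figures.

At the plume center C_max = M/(n_e·A·√(4πDt)), so D = M²/(4πt·(n_e·A·C_max)²).
n_e·A·C_max = 0.23 × 83.4 × 0.00260 = 0.04987 kg/m.
D = 1.06²/(4π × 1540 × 0.04987²) = 0.0233 m²/day.

0.0233 m²/day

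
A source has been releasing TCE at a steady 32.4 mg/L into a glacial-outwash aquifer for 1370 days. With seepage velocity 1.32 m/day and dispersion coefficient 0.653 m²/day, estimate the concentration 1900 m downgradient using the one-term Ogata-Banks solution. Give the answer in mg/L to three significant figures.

0.492 mg/L

For a continuous step input, C/C₀ ≈ ½·erfc((x−vt)/(2√(Dt))).
vt = 1.32 × 1370 = 1808.4 m and 2√(Dt) = 2√(0.653 × 1370) = 59.82 m.
Argument (x−vt)/(2√(Dt)) = (1900 − 1808.4)/59.82 = 1.531; ½·erfc(1.531) = 0.01519.
C = 32.4 × 0.01519 = 0.492 mg/L.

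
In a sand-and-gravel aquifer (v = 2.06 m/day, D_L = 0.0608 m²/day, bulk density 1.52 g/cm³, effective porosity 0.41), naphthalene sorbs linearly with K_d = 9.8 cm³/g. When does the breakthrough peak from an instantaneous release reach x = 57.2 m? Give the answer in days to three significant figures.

1040 days

Retardation factor R = 1 + ρ_b·K_d/n = 1 + 1.52 × 9.8/0.41 = 37.33.
Sorption retards both mechanisms: v_R = v/R = 0.05518 m/day, D_R = D/R = 0.001629 m²/day.
Peak time from v_R²t² + 2D_R t − x² = 0: t = (√(D_R² + v_R²x²) − D_R)/v_R².
√(D_R² + v_R²x²) = √(0.001629² + 0.05518² × 57.2²) = 3.156; v_R² = 0.003045.
t = (3.156 − 0.001629)/0.003045 = 1040 days.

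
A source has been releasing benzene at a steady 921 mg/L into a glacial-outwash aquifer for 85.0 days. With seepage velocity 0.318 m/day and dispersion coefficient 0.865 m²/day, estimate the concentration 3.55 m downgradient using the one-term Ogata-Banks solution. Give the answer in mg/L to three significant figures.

For a continuous step input, C/C₀ ≈ ½·erfc((x−vt)/(2√(Dt))).
vt = 0.318 × 85.0 = 27.03 m and 2√(Dt) = 2√(0.865 × 85.0) = 17.15 m.
Argument (x−vt)/(2√(Dt)) = (3.55 − 27.03)/17.15 = -1.369; ½·erfc(-1.369) = 0.9736.
C = 921 × 0.9736 = 897 mg/L.

897 mg/L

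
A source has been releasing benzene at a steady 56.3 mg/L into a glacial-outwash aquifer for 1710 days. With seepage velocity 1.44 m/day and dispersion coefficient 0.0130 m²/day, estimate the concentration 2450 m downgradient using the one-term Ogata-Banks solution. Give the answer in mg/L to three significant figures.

54.5 mg/L

For a continuous step input, C/C₀ ≈ ½·erfc((x−vt)/(2√(Dt))).
vt = 1.44 × 1710 = 2462.4 m and 2√(Dt) = 2√(0.0130 × 1710) = 9.430 m.
Argument (x−vt)/(2√(Dt)) = (2450 − 2462.4)/9.430 = -1.315; ½·erfc(-1.315) = 0.9685.
C = 56.3 × 0.9685 = 54.5 mg/L.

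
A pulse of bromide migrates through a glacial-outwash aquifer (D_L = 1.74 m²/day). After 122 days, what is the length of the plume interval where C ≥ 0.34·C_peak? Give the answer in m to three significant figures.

60.5 m

The plume is Gaussian with σ = √(2Dt) = √(2 × 1.74 × 122) = 20.60 m.
C/C_peak = exp(−Δx²/(2σ²)) = 0.34 ⇒ Δx = σ·√(−2 ln 0.34) = 20.60 × 1.469 = 30.26 m.
Width = 2Δx = 60.5 m.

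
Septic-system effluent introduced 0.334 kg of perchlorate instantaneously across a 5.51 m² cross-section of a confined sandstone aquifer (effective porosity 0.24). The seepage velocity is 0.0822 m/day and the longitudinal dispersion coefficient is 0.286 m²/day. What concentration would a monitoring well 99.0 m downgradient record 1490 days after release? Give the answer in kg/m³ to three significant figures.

For an instantaneous plane source, C(x,t) = M/(n_e·A·√(4πDt)) · exp(−(x−vt)²/(4Dt)), with n_e·A the pore (flow) area.
Plume center vt = 0.0822 × 1490 = 122.478 m, so the well at 99.0 m is 23.478 m upgradient of the peak.
√(4πDt) = 73.18 m, giving peak height M/(n_e·A·√(4πDt)) = 0.334/(0.24 × 5.51 × 73.18) = 0.003451 kg/m³.
(x−vt)²/(4Dt) = (-23.478)²/(4 × 0.286 × 1490) = 0.3234; exp(−0.3234) = 0.7237.
C = 0.003451 × 0.7237 = 0.00250 kg/m³.

0.00250 kg/m³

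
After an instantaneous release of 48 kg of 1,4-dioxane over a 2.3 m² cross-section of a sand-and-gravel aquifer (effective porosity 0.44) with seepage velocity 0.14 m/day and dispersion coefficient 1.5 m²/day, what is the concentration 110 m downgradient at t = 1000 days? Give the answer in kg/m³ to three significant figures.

0.297 kg/m³

For an instantaneous plane source, C(x,t) = M/(n_e·A·√(4πDt)) · exp(−(x−vt)²/(4Dt)), with n_e·A the pore (flow) area.
Plume center vt = 0.14 × 1000 = 140 m, so the well at 110 m is 30 m upgradient of the peak.
√(4πDt) = 137.3 m, giving peak height M/(n_e·A·√(4πDt)) = 48/(0.44 × 2.3 × 137.3) = 0.3455 kg/m³.
(x−vt)²/(4Dt) = (-30)²/(4 × 1.5 × 1000) = 0.1500; exp(−0.1500) = 0.8607.
C = 0.3455 × 0.8607 = 0.297 kg/m³.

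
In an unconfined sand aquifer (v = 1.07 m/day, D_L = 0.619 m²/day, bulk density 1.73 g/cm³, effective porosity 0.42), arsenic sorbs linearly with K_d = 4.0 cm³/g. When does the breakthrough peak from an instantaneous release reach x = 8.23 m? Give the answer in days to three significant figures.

125 days

Retardation factor R = 1 + ρ_b·K_d/n = 1 + 1.73 × 4.0/0.42 = 17.48.
Sorption retards both mechanisms: v_R = v/R = 0.06121 m/day, D_R = D/R = 0.03541 m²/day.
Peak time from v_R²t² + 2D_R t − x² = 0: t = (√(D_R² + v_R²x²) − D_R)/v_R².
√(D_R² + v_R²x²) = √(0.03541² + 0.06121² × 8.23²) = 0.5050; v_R² = 0.003747.
t = (0.5050 − 0.03541)/0.003747 = 125 days.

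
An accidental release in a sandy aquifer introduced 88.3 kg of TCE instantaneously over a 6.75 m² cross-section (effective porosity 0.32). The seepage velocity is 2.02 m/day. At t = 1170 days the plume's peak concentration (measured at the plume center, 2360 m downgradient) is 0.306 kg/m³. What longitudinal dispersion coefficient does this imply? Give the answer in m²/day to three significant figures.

At the plume center C_max = M/(n_e·A·√(4πDt)), so D = M²/(4πt·(n_e·A·C_max)²).
n_e·A·C_max = 0.32 × 6.75 × 0.306 = 0.6610 kg/m.
D = 88.3²/(4π × 1170 × 0.6610²) = 1.21 m²/day.

1.21 m²/day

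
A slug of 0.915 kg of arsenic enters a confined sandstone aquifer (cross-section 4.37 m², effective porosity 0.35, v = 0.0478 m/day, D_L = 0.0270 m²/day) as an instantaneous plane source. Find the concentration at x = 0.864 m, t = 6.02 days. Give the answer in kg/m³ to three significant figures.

For an instantaneous plane source, C(x,t) = M/(n_e·A·√(4πDt)) · exp(−(x−vt)²/(4Dt)), with n_e·A the pore (flow) area.
Plume center vt = 0.0478 × 6.02 = 0.287756 m, so the well at 0.864 m is 0.576244 m downgradient of the peak.
√(4πDt) = 1.429 m, giving peak height M/(n_e·A·√(4πDt)) = 0.915/(0.35 × 4.37 × 1.429) = 0.4186 kg/m³.
(x−vt)²/(4Dt) = (0.576244)²/(4 × 0.0270 × 6.02) = 0.5107; exp(−0.5107) = 0.6001.
C = 0.4186 × 0.6001 = 0.251 kg/m³.

0.251 kg/m³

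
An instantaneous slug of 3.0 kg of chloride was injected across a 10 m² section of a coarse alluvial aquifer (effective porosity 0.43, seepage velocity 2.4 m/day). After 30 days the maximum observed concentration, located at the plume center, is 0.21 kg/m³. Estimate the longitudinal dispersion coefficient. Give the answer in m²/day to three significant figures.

At the plume center C_max = M/(n_e·A·√(4πDt)), so D = M²/(4πt·(n_e·A·C_max)²).
n_e·A·C_max = 0.43 × 10 × 0.21 = 0.9030 kg/m.
D = 3.0²/(4π × 30 × 0.9030²) = 0.0293 m²/day.

0.0293 m²/day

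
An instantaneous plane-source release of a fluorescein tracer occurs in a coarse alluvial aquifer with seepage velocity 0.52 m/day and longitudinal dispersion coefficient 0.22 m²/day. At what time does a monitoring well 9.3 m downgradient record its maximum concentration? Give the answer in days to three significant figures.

17.1 days

For the 1D instantaneous-source solution, setting ∂C/∂t = 0 at fixed x gives v²t² + 2Dt − x² = 0, so t = (√(D² + v²x²) − D)/v².
√(D² + v²x²) = √(0.22² + 0.52² × 9.3²) = 4.841; v² = 0.2704.
t = (4.841 − 0.22)/0.2704 = 17.1 days (vs. the pure-advection estimate x/v = 17.9 d).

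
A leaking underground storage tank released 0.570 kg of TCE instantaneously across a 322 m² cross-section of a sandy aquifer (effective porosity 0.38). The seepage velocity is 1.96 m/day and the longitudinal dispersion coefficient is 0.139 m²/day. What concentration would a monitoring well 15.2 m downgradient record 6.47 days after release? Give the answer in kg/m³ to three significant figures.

0.000238 kg/m³

For an instantaneous plane source, C(x,t) = M/(n_e·A·√(4πDt)) · exp(−(x−vt)²/(4Dt)), with n_e·A the pore (flow) area.
Plume center vt = 1.96 × 6.47 = 12.6812 m, so the well at 15.2 m is 2.5188 m downgradient of the peak.
√(4πDt) = 3.362 m, giving peak height M/(n_e·A·√(4πDt)) = 0.570/(0.38 × 322 × 3.362) = 0.001386 kg/m³.
(x−vt)²/(4Dt) = (2.5188)²/(4 × 0.139 × 6.47) = 1.764; exp(−1.764) = 0.1714.
C = 0.001386 × 0.1714 = 0.000238 kg/m³.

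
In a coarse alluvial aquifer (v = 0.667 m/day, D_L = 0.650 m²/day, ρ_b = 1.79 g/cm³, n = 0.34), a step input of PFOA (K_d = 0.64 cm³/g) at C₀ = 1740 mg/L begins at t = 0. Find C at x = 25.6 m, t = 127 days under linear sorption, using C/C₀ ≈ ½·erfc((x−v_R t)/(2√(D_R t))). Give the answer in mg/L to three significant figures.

Retardation factor R = 1 + ρ_b·K_d/n = 1 + 1.79 × 0.64/0.34 = 4.369.
Sorption retards both mechanisms: v_R = v/R = 0.1527 m/day, D_R = D/R = 0.1488 m²/day.
v_R·t = 0.1527 × 127 = 19.3929 m; 2√(D_R t) = 8.694 m; argument = (25.6 − 19.3929)/8.694 = 0.7140.
C = C₀ × ½·erfc(0.7140) = 1740 × 0.1563 = 272 mg/L.

272 mg/L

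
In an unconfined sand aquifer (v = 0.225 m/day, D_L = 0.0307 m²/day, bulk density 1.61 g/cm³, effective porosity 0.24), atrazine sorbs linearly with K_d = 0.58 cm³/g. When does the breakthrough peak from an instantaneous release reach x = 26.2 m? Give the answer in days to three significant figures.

Retardation factor R = 1 + ρ_b·K_d/n = 1 + 1.61 × 0.58/0.24 = 4.891.
Sorption retards both mechanisms: v_R = v/R = 0.04600 m/day, D_R = D/R = 0.006277 m²/day.
Peak time from v_R²t² + 2D_R t − x² = 0: t = (√(D_R² + v_R²x²) − D_R)/v_R².
√(D_R² + v_R²x²) = √(0.006277² + 0.04600² × 26.2²) = 1.205; v_R² = 0.002116.
t = (1.205 − 0.006277)/0.002116 = 567 days.

567 days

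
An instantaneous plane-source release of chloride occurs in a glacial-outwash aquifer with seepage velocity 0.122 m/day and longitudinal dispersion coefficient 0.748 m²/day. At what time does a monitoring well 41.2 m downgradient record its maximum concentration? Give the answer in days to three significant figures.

291 days

For the 1D instantaneous-source solution, setting ∂C/∂t = 0 at fixed x gives v²t² + 2Dt − x² = 0, so t = (√(D² + v²x²) − D)/v².
√(D² + v²x²) = √(0.748² + 0.122² × 41.2²) = 5.082; v² = 0.014884.
t = (5.082 − 0.748)/0.014884 = 291 days (vs. the pure-advection estimate x/v = 338 d).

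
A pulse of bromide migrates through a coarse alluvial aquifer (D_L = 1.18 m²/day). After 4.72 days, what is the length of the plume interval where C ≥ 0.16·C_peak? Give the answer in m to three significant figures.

The plume is Gaussian with σ = √(2Dt) = √(2 × 1.18 × 4.72) = 3.338 m.
C/C_peak = exp(−Δx²/(2σ²)) = 0.16 ⇒ Δx = σ·√(−2 ln 0.16) = 3.338 × 1.914 = 6.389 m.
Width = 2Δx = 12.8 m.

12.8 m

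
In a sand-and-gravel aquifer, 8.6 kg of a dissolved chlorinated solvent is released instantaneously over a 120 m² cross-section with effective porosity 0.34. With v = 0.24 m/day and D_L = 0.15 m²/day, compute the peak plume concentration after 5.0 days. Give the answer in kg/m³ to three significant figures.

The peak of an instantaneous 1D plume sits at x = vt; there the Gaussian factor is 1 and C_max = M/(n_e·A·√(4πDt)), where n_e·A is the pore area the mass is dissolved in.
√(4πDt) = √(4π × 0.15 × 5.0) = 3.070 m, so C_max = 8.6/(0.34 × 120 × 3.070) = 0.0687 kg/m³.

0.0687 kg/m³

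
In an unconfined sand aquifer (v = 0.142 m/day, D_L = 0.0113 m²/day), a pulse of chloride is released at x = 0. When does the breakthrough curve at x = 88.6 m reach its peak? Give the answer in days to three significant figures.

For the 1D instantaneous-source solution, setting ∂C/∂t = 0 at fixed x gives v²t² + 2Dt − x² = 0, so t = (√(D² + v²x²) − D)/v².
√(D² + v²x²) = √(0.0113² + 0.142² × 88.6²) = 12.58; v² = 0.020164.
t = (12.58 − 0.0113)/0.020164 = 623 days (vs. the pure-advection estimate x/v = 624 d).

623 days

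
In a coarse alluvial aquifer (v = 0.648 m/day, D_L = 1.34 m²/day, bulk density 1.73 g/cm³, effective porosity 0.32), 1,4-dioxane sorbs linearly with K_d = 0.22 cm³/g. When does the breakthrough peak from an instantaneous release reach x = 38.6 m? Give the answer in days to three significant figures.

124 days

Retardation factor R = 1 + ρ_b·K_d/n = 1 + 1.73 × 0.22/0.32 = 2.189.
Sorption retards both mechanisms: v_R = v/R = 0.2960 m/day, D_R = D/R = 0.6122 m²/day.
Peak time from v_R²t² + 2D_R t − x² = 0: t = (√(D_R² + v_R²x²) − D_R)/v_R².
√(D_R² + v_R²x²) = √(0.6122² + 0.2960² × 38.6²) = 11.44; v_R² = 0.08762.
t = (11.44 − 0.6122)/0.08762 = 124 days.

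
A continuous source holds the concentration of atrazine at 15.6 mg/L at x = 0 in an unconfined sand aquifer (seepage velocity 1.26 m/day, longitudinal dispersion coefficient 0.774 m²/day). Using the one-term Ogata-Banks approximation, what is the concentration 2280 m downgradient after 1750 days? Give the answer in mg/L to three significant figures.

1.17 mg/L

For a continuous step input, C/C₀ ≈ ½·erfc((x−vt)/(2√(Dt))).
vt = 1.26 × 1750 = 2205 m and 2√(Dt) = 2√(0.774 × 1750) = 73.61 m.
Argument (x−vt)/(2√(Dt)) = (2280 − 2205)/73.61 = 1.019; ½·erfc(1.019) = 0.07478.
C = 15.6 × 0.07478 = 1.17 mg/L.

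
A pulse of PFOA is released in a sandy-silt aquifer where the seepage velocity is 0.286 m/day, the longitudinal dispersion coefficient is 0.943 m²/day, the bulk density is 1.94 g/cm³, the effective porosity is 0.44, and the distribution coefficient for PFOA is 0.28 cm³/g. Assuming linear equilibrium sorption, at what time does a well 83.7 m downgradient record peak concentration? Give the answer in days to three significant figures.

Retardation factor R = 1 + ρ_b·K_d/n = 1 + 1.94 × 0.28/0.44 = 2.235.
Sorption retards both mechanisms: v_R = v/R = 0.1280 m/day, D_R = D/R = 0.4219 m²/day.
Peak time from v_R²t² + 2D_R t − x² = 0: t = (√(D_R² + v_R²x²) − D_R)/v_R².
√(D_R² + v_R²x²) = √(0.4219² + 0.1280² × 83.7²) = 10.72; v_R² = 0.01638.
t = (10.72 − 0.4219)/0.01638 = 629 days.

629 days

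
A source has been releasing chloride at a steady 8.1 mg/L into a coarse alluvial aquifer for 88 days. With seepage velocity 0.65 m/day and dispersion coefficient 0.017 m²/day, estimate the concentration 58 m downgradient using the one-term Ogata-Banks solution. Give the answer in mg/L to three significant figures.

2.61 mg/L

For a continuous step input, C/C₀ ≈ ½·erfc((x−vt)/(2√(Dt))).
vt = 0.65 × 88 = 57.2 m and 2√(Dt) = 2√(0.017 × 88) = 2.446 m.
Argument (x−vt)/(2√(Dt)) = (58 − 57.2)/2.446 = 0.3271; ½·erfc(0.3271) = 0.3218.
C = 8.1 × 0.3218 = 2.61 mg/L.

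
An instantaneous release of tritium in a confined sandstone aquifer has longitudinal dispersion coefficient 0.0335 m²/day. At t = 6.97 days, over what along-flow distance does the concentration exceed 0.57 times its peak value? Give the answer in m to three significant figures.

1.45 m

The plume is Gaussian with σ = √(2Dt) = √(2 × 0.0335 × 6.97) = 0.6834 m.
C/C_peak = exp(−Δx²/(2σ²)) = 0.57 ⇒ Δx = σ·√(−2 ln 0.57) = 0.6834 × 1.060 = 0.7244 m.
Width = 2Δx = 1.45 m.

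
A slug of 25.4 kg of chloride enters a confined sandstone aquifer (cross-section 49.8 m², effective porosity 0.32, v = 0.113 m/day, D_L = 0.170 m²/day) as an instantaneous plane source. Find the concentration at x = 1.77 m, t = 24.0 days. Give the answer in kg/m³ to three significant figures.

0.211 kg/m³

For an instantaneous plane source, C(x,t) = M/(n_e·A·√(4πDt)) · exp(−(x−vt)²/(4Dt)), with n_e·A the pore (flow) area.
Plume center vt = 0.113 × 24.0 = 2.712 m, so the well at 1.77 m is 0.942 m upgradient of the peak.
√(4πDt) = 7.160 m, giving peak height M/(n_e·A·√(4πDt)) = 25.4/(0.32 × 49.8 × 7.160) = 0.2226 kg/m³.
(x−vt)²/(4Dt) = (-0.942)²/(4 × 0.170 × 24.0) = 0.05437; exp(−0.05437) = 0.9471.
C = 0.2226 × 0.9471 = 0.211 kg/m³.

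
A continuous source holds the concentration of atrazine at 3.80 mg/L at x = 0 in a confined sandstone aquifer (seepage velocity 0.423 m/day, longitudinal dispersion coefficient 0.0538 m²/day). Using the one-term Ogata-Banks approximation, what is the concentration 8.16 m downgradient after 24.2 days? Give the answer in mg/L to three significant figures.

For a continuous step input, C/C₀ ≈ ½·erfc((x−vt)/(2√(Dt))).
vt = 0.423 × 24.2 = 10.2366 m and 2√(Dt) = 2√(0.0538 × 24.2) = 2.282 m.
Argument (x−vt)/(2√(Dt)) = (8.16 − 10.2366)/2.282 = -0.9100; ½·erfc(-0.9100) = 0.9009.
C = 3.80 × 0.9009 = 3.42 mg/L.

3.42 mg/L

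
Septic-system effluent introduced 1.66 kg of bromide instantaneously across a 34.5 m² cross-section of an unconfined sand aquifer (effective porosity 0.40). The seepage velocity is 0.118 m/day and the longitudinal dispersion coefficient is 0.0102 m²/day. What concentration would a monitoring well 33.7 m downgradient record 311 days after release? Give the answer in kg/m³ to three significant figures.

0.00938 kg/m³

For an instantaneous plane source, C(x,t) = M/(n_e·A·√(4πDt)) · exp(−(x−vt)²/(4Dt)), with n_e·A the pore (flow) area.
Plume center vt = 0.118 × 311 = 36.698 m, so the well at 33.7 m is 2.998 m upgradient of the peak.
√(4πDt) = 6.314 m, giving peak height M/(n_e·A·√(4πDt)) = 1.66/(0.40 × 34.5 × 6.314) = 0.01905 kg/m³.
(x−vt)²/(4Dt) = (-2.998)²/(4 × 0.0102 × 311) = 0.7083; exp(−0.7083) = 0.4925.
C = 0.01905 × 0.4925 = 0.00938 kg/m³.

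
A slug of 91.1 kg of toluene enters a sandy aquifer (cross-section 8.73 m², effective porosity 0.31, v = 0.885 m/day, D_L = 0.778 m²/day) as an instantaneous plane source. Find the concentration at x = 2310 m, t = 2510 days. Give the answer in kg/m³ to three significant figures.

0.0786 kg/m³

For an instantaneous plane source, C(x,t) = M/(n_e·A·√(4πDt)) · exp(−(x−vt)²/(4Dt)), with n_e·A the pore (flow) area.
Plume center vt = 0.885 × 2510 = 2221.35 m, so the well at 2310 m is 88.65 m downgradient of the peak.
√(4πDt) = 156.7 m, giving peak height M/(n_e·A·√(4πDt)) = 91.1/(0.31 × 8.73 × 156.7) = 0.2148 kg/m³.
(x−vt)²/(4Dt) = (88.65)²/(4 × 0.778 × 2510) = 1.006; exp(−1.006) = 0.3657.
C = 0.2148 × 0.3657 = 0.0786 kg/m³.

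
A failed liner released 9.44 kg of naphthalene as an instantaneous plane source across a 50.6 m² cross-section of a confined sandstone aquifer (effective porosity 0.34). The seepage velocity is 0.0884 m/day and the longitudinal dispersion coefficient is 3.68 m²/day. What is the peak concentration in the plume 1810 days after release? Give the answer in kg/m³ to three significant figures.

0.00190 kg/m³

The peak of an instantaneous 1D plume sits at x = vt; there the Gaussian factor is 1 and C_max = M/(n_e·A·√(4πDt)), where n_e·A is the pore area the mass is dissolved in.
√(4πDt) = √(4π × 3.68 × 1810) = 289.3 m, so C_max = 9.44/(0.34 × 50.6 × 289.3) = 0.00190 kg/m³.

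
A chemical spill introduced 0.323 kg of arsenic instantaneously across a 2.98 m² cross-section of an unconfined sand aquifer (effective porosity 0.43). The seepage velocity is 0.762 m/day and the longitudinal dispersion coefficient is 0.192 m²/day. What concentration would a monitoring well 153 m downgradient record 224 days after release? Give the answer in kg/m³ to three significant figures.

0.00176 kg/m³

For an instantaneous plane source, C(x,t) = M/(n_e·A·√(4πDt)) · exp(−(x−vt)²/(4Dt)), with n_e·A the pore (flow) area.
Plume center vt = 0.762 × 224 = 170.688 m, so the well at 153 m is 17.688 m upgradient of the peak.
√(4πDt) = 23.25 m, giving peak height M/(n_e·A·√(4πDt)) = 0.323/(0.43 × 2.98 × 23.25) = 0.01084 kg/m³.
(x−vt)²/(4Dt) = (-17.688)²/(4 × 0.192 × 224) = 1.819; exp(−1.819) = 0.1622.
C = 0.01084 × 0.1622 = 0.00176 kg/m³.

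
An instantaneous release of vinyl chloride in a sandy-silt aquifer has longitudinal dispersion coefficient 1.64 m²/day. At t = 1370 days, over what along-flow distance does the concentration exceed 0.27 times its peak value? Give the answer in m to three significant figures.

The plume is Gaussian with σ = √(2Dt) = √(2 × 1.64 × 1370) = 67.03 m.
C/C_peak = exp(−Δx²/(2σ²)) = 0.27 ⇒ Δx = σ·√(−2 ln 0.27) = 67.03 × 1.618 = 108.5 m.
Width = 2Δx = 217 m.

217 m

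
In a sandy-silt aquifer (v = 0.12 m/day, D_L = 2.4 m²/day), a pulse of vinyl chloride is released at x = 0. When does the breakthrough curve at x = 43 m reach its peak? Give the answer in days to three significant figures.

229 days

For the 1D instantaneous-source solution, setting ∂C/∂t = 0 at fixed x gives v²t² + 2Dt − x² = 0, so t = (√(D² + v²x²) − D)/v².
√(D² + v²x²) = √(2.4² + 0.12² × 43²) = 5.691; v² = 0.0144.
t = (5.691 − 2.4)/0.0144 = 229 days (vs. the pure-advection estimate x/v = 358 d).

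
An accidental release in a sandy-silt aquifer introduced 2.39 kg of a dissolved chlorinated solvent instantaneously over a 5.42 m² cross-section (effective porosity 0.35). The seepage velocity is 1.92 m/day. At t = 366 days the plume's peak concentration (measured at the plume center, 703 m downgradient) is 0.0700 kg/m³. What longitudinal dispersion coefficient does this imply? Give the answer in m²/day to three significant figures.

0.0704 m²/day

At the plume center C_max = M/(n_e·A·√(4πDt)), so D = M²/(4πt·(n_e·A·C_max)²).
n_e·A·C_max = 0.35 × 5.42 × 0.0700 = 0.1328 kg/m.
D = 2.39²/(4π × 366 × 0.1328²) = 0.0704 m²/day.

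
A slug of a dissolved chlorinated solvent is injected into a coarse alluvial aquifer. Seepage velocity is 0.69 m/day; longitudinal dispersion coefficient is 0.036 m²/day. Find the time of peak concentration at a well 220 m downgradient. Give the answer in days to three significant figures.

319 days

For the 1D instantaneous-source solution, setting ∂C/∂t = 0 at fixed x gives v²t² + 2Dt − x² = 0, so t = (√(D² + v²x²) − D)/v².
√(D² + v²x²) = √(0.036² + 0.69² × 220²) = 151.8; v² = 0.4761.
t = (151.8 − 0.036)/0.4761 = 319 days (vs. the pure-advection estimate x/v = 319 d).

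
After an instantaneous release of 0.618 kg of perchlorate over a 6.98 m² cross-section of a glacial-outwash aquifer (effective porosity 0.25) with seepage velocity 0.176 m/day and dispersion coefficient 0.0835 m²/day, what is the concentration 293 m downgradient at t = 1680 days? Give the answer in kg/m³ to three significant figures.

0.00833 kg/m³

For an instantaneous plane source, C(x,t) = M/(n_e·A·√(4πDt)) · exp(−(x−vt)²/(4Dt)), with n_e·A the pore (flow) area.
Plume center vt = 0.176 × 1680 = 295.68 m, so the well at 293 m is 2.68 m upgradient of the peak.
√(4πDt) = 41.99 m, giving peak height M/(n_e·A·√(4πDt)) = 0.618/(0.25 × 6.98 × 41.99) = 0.008434 kg/m³.
(x−vt)²/(4Dt) = (-2.68)²/(4 × 0.0835 × 1680) = 0.01280; exp(−0.01280) = 0.9873.
C = 0.008434 × 0.9873 = 0.00833 kg/m³.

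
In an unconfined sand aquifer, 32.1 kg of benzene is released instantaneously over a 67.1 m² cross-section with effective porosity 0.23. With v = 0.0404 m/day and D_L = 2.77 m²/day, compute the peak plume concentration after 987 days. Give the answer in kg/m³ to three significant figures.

0.0112 kg/m³

The peak of an instantaneous 1D plume sits at x = vt; there the Gaussian factor is 1 and C_max = M/(n_e·A·√(4πDt)), where n_e·A is the pore area the mass is dissolved in.
√(4πDt) = √(4π × 2.77 × 987) = 185.4 m, so C_max = 32.1/(0.23 × 67.1 × 185.4) = 0.0112 kg/m³.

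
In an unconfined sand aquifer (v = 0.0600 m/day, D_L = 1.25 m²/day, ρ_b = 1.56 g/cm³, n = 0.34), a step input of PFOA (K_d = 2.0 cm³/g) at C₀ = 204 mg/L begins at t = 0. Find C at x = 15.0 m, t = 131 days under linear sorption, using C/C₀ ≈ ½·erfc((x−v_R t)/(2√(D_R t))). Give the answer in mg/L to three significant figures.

1.24 mg/L

Retardation factor R = 1 + ρ_b·K_d/n = 1 + 1.56 × 2.0/0.34 = 10.18.
Sorption retards both mechanisms: v_R = v/R = 0.005894 m/day, D_R = D/R = 0.1228 m²/day.
v_R·t = 0.005894 × 131 = 0.772114 m; 2√(D_R t) = 8.022 m; argument = (15.0 − 0.772114)/8.022 = 1.774.
C = C₀ × ½·erfc(1.774) = 204 × 0.006057 = 1.24 mg/L.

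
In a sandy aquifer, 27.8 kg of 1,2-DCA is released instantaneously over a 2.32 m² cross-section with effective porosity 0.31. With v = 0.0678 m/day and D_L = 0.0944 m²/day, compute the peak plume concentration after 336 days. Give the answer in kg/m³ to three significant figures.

1.94 kg/m³

The peak of an instantaneous 1D plume sits at x = vt; there the Gaussian factor is 1 and C_max = M/(n_e·A·√(4πDt)), where n_e·A is the pore area the mass is dissolved in.
√(4πDt) = √(4π × 0.0944 × 336) = 19.96 m, so C_max = 27.8/(0.31 × 2.32 × 19.96) = 1.94 kg/m³.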